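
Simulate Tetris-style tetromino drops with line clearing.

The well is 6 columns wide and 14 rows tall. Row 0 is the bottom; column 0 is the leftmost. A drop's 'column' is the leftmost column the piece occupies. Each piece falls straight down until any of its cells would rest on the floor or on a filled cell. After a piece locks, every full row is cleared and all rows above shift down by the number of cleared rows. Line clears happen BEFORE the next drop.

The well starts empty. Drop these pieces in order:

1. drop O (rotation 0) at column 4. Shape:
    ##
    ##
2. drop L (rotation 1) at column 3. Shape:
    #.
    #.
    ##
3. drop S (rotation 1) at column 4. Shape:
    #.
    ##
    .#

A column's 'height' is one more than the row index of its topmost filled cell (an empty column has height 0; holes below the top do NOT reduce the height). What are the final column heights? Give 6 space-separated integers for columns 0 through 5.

Drop 1: O rot0 at col 4 lands with bottom-row=0; cleared 0 line(s) (total 0); column heights now [0 0 0 0 2 2], max=2
Drop 2: L rot1 at col 3 lands with bottom-row=2; cleared 0 line(s) (total 0); column heights now [0 0 0 5 3 2], max=5
Drop 3: S rot1 at col 4 lands with bottom-row=2; cleared 0 line(s) (total 0); column heights now [0 0 0 5 5 4], max=5

Answer: 0 0 0 5 5 4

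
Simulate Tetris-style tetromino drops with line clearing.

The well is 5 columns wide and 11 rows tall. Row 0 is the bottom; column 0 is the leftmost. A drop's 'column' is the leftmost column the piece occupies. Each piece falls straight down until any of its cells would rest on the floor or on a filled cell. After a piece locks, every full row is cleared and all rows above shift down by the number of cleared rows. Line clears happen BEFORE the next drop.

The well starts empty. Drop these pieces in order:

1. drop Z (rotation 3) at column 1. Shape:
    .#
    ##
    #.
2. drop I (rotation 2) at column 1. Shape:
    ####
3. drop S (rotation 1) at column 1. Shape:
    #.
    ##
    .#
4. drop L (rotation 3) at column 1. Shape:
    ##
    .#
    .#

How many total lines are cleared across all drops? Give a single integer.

Answer: 0

Derivation:
Drop 1: Z rot3 at col 1 lands with bottom-row=0; cleared 0 line(s) (total 0); column heights now [0 2 3 0 0], max=3
Drop 2: I rot2 at col 1 lands with bottom-row=3; cleared 0 line(s) (total 0); column heights now [0 4 4 4 4], max=4
Drop 3: S rot1 at col 1 lands with bottom-row=4; cleared 0 line(s) (total 0); column heights now [0 7 6 4 4], max=7
Drop 4: L rot3 at col 1 lands with bottom-row=6; cleared 0 line(s) (total 0); column heights now [0 9 9 4 4], max=9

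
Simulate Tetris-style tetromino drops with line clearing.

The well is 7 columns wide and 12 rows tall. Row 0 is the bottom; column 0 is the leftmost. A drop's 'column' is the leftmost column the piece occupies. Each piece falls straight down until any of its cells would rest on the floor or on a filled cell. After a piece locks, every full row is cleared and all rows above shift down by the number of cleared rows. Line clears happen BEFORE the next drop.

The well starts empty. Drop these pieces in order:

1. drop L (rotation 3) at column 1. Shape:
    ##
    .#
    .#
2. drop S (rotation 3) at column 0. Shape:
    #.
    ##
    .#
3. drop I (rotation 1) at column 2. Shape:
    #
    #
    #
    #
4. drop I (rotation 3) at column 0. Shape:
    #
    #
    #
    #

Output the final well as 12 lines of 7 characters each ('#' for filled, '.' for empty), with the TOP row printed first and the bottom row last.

Answer: .......
.......
#......
#......
#......
#.#....
#.#....
###....
.##....
.##....
..#....
..#....

Derivation:
Drop 1: L rot3 at col 1 lands with bottom-row=0; cleared 0 line(s) (total 0); column heights now [0 3 3 0 0 0 0], max=3
Drop 2: S rot3 at col 0 lands with bottom-row=3; cleared 0 line(s) (total 0); column heights now [6 5 3 0 0 0 0], max=6
Drop 3: I rot1 at col 2 lands with bottom-row=3; cleared 0 line(s) (total 0); column heights now [6 5 7 0 0 0 0], max=7
Drop 4: I rot3 at col 0 lands with bottom-row=6; cleared 0 line(s) (total 0); column heights now [10 5 7 0 0 0 0], max=10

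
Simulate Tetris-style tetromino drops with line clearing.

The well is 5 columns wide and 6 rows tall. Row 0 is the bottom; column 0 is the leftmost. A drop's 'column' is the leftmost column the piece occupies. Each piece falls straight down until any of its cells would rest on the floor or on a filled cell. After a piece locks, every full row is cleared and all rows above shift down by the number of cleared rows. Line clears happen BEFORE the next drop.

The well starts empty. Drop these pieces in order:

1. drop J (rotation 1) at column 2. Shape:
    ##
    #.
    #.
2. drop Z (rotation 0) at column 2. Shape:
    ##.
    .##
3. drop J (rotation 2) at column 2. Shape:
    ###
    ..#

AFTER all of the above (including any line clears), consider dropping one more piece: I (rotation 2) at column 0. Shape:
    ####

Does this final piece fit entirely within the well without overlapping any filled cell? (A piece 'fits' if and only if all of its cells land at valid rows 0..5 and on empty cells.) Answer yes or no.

Drop 1: J rot1 at col 2 lands with bottom-row=0; cleared 0 line(s) (total 0); column heights now [0 0 3 3 0], max=3
Drop 2: Z rot0 at col 2 lands with bottom-row=3; cleared 0 line(s) (total 0); column heights now [0 0 5 5 4], max=5
Drop 3: J rot2 at col 2 lands with bottom-row=4; cleared 0 line(s) (total 0); column heights now [0 0 6 6 6], max=6
Test piece I rot2 at col 0 (width 4): heights before test = [0 0 6 6 6]; fits = False

Answer: no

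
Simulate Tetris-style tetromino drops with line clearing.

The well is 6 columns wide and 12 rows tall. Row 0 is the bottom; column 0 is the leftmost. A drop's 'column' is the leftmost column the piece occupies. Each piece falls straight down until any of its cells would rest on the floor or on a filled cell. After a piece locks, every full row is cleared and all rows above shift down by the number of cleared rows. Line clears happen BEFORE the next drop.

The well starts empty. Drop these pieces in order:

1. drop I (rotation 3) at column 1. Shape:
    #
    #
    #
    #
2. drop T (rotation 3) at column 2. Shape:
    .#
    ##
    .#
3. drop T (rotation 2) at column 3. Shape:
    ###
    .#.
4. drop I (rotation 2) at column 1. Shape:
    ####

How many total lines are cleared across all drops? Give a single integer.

Answer: 0

Derivation:
Drop 1: I rot3 at col 1 lands with bottom-row=0; cleared 0 line(s) (total 0); column heights now [0 4 0 0 0 0], max=4
Drop 2: T rot3 at col 2 lands with bottom-row=0; cleared 0 line(s) (total 0); column heights now [0 4 2 3 0 0], max=4
Drop 3: T rot2 at col 3 lands with bottom-row=2; cleared 0 line(s) (total 0); column heights now [0 4 2 4 4 4], max=4
Drop 4: I rot2 at col 1 lands with bottom-row=4; cleared 0 line(s) (total 0); column heights now [0 5 5 5 5 4], max=5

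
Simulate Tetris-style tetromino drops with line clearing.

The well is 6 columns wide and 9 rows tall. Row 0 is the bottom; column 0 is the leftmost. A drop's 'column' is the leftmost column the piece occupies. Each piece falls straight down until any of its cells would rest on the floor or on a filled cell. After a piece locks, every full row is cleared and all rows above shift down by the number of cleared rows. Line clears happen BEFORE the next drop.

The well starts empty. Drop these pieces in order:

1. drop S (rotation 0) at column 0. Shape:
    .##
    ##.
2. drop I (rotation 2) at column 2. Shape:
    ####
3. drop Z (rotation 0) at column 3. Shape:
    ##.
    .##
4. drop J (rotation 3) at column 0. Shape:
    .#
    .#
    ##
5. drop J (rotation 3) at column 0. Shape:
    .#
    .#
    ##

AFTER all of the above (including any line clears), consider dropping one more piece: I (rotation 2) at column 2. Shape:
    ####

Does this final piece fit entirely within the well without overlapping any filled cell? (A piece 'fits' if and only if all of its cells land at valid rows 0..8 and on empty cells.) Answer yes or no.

Answer: yes

Derivation:
Drop 1: S rot0 at col 0 lands with bottom-row=0; cleared 0 line(s) (total 0); column heights now [1 2 2 0 0 0], max=2
Drop 2: I rot2 at col 2 lands with bottom-row=2; cleared 0 line(s) (total 0); column heights now [1 2 3 3 3 3], max=3
Drop 3: Z rot0 at col 3 lands with bottom-row=3; cleared 0 line(s) (total 0); column heights now [1 2 3 5 5 4], max=5
Drop 4: J rot3 at col 0 lands with bottom-row=2; cleared 1 line(s) (total 1); column heights now [1 4 2 4 4 3], max=4
Drop 5: J rot3 at col 0 lands with bottom-row=4; cleared 0 line(s) (total 1); column heights now [5 7 2 4 4 3], max=7
Test piece I rot2 at col 2 (width 4): heights before test = [5 7 2 4 4 3]; fits = True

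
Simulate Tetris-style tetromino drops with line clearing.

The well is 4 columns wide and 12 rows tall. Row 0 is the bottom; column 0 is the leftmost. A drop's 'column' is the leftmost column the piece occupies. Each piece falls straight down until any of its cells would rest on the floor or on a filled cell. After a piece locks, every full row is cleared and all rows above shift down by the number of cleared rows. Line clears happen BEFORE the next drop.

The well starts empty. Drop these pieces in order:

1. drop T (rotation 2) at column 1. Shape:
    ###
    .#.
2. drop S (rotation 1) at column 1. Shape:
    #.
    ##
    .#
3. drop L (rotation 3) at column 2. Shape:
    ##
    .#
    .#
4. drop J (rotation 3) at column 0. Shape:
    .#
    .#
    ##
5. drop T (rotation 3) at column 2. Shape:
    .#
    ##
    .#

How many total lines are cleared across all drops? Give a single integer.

Drop 1: T rot2 at col 1 lands with bottom-row=0; cleared 0 line(s) (total 0); column heights now [0 2 2 2], max=2
Drop 2: S rot1 at col 1 lands with bottom-row=2; cleared 0 line(s) (total 0); column heights now [0 5 4 2], max=5
Drop 3: L rot3 at col 2 lands with bottom-row=2; cleared 0 line(s) (total 0); column heights now [0 5 5 5], max=5
Drop 4: J rot3 at col 0 lands with bottom-row=5; cleared 0 line(s) (total 0); column heights now [6 8 5 5], max=8
Drop 5: T rot3 at col 2 lands with bottom-row=5; cleared 0 line(s) (total 0); column heights now [6 8 7 8], max=8

Answer: 0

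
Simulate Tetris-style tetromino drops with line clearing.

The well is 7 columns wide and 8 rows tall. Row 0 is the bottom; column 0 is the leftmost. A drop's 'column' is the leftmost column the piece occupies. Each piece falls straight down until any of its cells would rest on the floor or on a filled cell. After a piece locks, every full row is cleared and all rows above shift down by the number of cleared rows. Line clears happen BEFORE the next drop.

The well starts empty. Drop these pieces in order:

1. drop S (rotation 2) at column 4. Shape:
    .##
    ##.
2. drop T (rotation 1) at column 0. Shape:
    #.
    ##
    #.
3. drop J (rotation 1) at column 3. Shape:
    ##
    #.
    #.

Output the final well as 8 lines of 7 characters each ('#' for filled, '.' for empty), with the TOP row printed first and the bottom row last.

Answer: .......
.......
.......
.......
.......
#..##..
##.#.##
#..###.

Derivation:
Drop 1: S rot2 at col 4 lands with bottom-row=0; cleared 0 line(s) (total 0); column heights now [0 0 0 0 1 2 2], max=2
Drop 2: T rot1 at col 0 lands with bottom-row=0; cleared 0 line(s) (total 0); column heights now [3 2 0 0 1 2 2], max=3
Drop 3: J rot1 at col 3 lands with bottom-row=0; cleared 0 line(s) (total 0); column heights now [3 2 0 3 3 2 2], max=3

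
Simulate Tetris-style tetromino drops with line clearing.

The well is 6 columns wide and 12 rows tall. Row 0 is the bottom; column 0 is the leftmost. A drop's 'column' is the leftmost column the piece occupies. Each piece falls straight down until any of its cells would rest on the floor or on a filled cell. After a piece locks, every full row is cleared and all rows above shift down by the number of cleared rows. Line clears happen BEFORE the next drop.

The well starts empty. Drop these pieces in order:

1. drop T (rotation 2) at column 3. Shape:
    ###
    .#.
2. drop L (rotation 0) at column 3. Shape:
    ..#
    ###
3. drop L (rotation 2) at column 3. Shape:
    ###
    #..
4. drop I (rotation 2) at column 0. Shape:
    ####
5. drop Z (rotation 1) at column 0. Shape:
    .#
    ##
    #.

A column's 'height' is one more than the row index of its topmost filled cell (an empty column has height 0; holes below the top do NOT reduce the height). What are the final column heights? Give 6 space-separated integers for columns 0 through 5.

Drop 1: T rot2 at col 3 lands with bottom-row=0; cleared 0 line(s) (total 0); column heights now [0 0 0 2 2 2], max=2
Drop 2: L rot0 at col 3 lands with bottom-row=2; cleared 0 line(s) (total 0); column heights now [0 0 0 3 3 4], max=4
Drop 3: L rot2 at col 3 lands with bottom-row=3; cleared 0 line(s) (total 0); column heights now [0 0 0 5 5 5], max=5
Drop 4: I rot2 at col 0 lands with bottom-row=5; cleared 0 line(s) (total 0); column heights now [6 6 6 6 5 5], max=6
Drop 5: Z rot1 at col 0 lands with bottom-row=6; cleared 0 line(s) (total 0); column heights now [8 9 6 6 5 5], max=9

Answer: 8 9 6 6 5 5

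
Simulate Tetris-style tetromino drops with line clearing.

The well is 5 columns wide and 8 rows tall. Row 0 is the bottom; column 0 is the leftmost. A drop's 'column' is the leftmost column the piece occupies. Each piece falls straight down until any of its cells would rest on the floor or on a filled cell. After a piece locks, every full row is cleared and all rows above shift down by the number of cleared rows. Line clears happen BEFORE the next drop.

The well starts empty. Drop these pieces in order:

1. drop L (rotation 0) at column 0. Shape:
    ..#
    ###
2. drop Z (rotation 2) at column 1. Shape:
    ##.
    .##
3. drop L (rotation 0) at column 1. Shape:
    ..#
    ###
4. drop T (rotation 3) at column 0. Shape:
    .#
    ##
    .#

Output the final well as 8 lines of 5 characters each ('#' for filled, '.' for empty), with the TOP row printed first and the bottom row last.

Drop 1: L rot0 at col 0 lands with bottom-row=0; cleared 0 line(s) (total 0); column heights now [1 1 2 0 0], max=2
Drop 2: Z rot2 at col 1 lands with bottom-row=2; cleared 0 line(s) (total 0); column heights now [1 4 4 3 0], max=4
Drop 3: L rot0 at col 1 lands with bottom-row=4; cleared 0 line(s) (total 0); column heights now [1 5 5 6 0], max=6
Drop 4: T rot3 at col 0 lands with bottom-row=5; cleared 0 line(s) (total 0); column heights now [7 8 5 6 0], max=8

Answer: .#...
##...
.#.#.
.###.
.##..
..##.
..#..
###..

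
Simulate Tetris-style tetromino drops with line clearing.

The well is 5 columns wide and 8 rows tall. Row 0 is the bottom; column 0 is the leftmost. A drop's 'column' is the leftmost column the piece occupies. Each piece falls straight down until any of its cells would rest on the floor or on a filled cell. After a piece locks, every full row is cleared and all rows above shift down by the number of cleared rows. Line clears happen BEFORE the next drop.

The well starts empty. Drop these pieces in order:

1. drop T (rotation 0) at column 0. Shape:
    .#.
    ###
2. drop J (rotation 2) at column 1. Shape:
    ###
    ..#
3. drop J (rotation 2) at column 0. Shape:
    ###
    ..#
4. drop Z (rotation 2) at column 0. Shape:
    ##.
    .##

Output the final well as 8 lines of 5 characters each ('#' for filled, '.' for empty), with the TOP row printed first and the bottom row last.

Drop 1: T rot0 at col 0 lands with bottom-row=0; cleared 0 line(s) (total 0); column heights now [1 2 1 0 0], max=2
Drop 2: J rot2 at col 1 lands with bottom-row=1; cleared 0 line(s) (total 0); column heights now [1 3 3 3 0], max=3
Drop 3: J rot2 at col 0 lands with bottom-row=3; cleared 0 line(s) (total 0); column heights now [5 5 5 3 0], max=5
Drop 4: Z rot2 at col 0 lands with bottom-row=5; cleared 0 line(s) (total 0); column heights now [7 7 6 3 0], max=7

Answer: .....
##...
.##..
###..
..#..
.###.
.#.#.
###..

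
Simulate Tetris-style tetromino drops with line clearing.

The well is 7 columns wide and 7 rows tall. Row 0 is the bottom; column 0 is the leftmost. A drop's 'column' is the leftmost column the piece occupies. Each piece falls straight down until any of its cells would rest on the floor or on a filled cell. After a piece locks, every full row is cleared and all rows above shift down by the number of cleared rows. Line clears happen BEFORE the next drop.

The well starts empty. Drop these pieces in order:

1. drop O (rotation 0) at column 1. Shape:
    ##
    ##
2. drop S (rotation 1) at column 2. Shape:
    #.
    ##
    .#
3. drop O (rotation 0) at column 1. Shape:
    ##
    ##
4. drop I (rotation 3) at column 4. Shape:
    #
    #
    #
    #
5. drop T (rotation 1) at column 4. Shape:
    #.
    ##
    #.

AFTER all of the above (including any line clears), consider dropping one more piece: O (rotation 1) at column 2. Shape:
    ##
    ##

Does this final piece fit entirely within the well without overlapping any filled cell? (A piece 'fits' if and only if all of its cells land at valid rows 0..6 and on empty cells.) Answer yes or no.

Drop 1: O rot0 at col 1 lands with bottom-row=0; cleared 0 line(s) (total 0); column heights now [0 2 2 0 0 0 0], max=2
Drop 2: S rot1 at col 2 lands with bottom-row=1; cleared 0 line(s) (total 0); column heights now [0 2 4 3 0 0 0], max=4
Drop 3: O rot0 at col 1 lands with bottom-row=4; cleared 0 line(s) (total 0); column heights now [0 6 6 3 0 0 0], max=6
Drop 4: I rot3 at col 4 lands with bottom-row=0; cleared 0 line(s) (total 0); column heights now [0 6 6 3 4 0 0], max=6
Drop 5: T rot1 at col 4 lands with bottom-row=4; cleared 0 line(s) (total 0); column heights now [0 6 6 3 7 6 0], max=7
Test piece O rot1 at col 2 (width 2): heights before test = [0 6 6 3 7 6 0]; fits = False

Answer: no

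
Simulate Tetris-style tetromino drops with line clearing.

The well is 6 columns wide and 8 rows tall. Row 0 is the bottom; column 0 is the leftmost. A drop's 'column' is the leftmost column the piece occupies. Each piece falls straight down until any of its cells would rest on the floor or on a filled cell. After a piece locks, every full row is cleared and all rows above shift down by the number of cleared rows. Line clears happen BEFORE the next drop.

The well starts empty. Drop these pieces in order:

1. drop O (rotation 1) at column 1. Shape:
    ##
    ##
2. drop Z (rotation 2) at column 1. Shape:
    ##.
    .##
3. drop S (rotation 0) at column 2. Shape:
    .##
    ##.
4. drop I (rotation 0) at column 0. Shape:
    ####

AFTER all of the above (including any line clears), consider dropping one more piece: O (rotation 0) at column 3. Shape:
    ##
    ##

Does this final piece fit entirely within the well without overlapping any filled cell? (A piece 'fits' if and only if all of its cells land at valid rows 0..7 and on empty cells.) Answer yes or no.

Answer: no

Derivation:
Drop 1: O rot1 at col 1 lands with bottom-row=0; cleared 0 line(s) (total 0); column heights now [0 2 2 0 0 0], max=2
Drop 2: Z rot2 at col 1 lands with bottom-row=2; cleared 0 line(s) (total 0); column heights now [0 4 4 3 0 0], max=4
Drop 3: S rot0 at col 2 lands with bottom-row=4; cleared 0 line(s) (total 0); column heights now [0 4 5 6 6 0], max=6
Drop 4: I rot0 at col 0 lands with bottom-row=6; cleared 0 line(s) (total 0); column heights now [7 7 7 7 6 0], max=7
Test piece O rot0 at col 3 (width 2): heights before test = [7 7 7 7 6 0]; fits = False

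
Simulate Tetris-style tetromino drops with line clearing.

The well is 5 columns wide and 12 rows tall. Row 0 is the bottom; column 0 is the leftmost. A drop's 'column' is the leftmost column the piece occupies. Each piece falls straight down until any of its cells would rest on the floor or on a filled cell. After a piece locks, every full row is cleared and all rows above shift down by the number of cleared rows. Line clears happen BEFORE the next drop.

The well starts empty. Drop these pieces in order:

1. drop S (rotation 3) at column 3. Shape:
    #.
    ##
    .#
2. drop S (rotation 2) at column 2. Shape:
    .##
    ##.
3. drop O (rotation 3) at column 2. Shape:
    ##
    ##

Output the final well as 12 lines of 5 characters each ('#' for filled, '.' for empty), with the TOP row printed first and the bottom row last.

Answer: .....
.....
.....
.....
.....
..##.
..##.
...##
..##.
...#.
...##
....#

Derivation:
Drop 1: S rot3 at col 3 lands with bottom-row=0; cleared 0 line(s) (total 0); column heights now [0 0 0 3 2], max=3
Drop 2: S rot2 at col 2 lands with bottom-row=3; cleared 0 line(s) (total 0); column heights now [0 0 4 5 5], max=5
Drop 3: O rot3 at col 2 lands with bottom-row=5; cleared 0 line(s) (total 0); column heights now [0 0 7 7 5], max=7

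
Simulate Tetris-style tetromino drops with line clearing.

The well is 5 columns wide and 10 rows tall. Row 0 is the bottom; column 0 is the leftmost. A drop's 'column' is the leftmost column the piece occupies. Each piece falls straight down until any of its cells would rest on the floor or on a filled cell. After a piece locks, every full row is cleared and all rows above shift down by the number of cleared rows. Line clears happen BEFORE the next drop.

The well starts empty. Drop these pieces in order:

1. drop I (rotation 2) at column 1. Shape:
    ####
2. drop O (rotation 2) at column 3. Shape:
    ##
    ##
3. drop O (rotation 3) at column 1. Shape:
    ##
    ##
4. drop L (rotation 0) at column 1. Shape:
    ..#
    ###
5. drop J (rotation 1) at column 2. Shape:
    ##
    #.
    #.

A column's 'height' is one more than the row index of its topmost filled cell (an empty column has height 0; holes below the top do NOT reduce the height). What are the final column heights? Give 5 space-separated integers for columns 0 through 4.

Drop 1: I rot2 at col 1 lands with bottom-row=0; cleared 0 line(s) (total 0); column heights now [0 1 1 1 1], max=1
Drop 2: O rot2 at col 3 lands with bottom-row=1; cleared 0 line(s) (total 0); column heights now [0 1 1 3 3], max=3
Drop 3: O rot3 at col 1 lands with bottom-row=1; cleared 0 line(s) (total 0); column heights now [0 3 3 3 3], max=3
Drop 4: L rot0 at col 1 lands with bottom-row=3; cleared 0 line(s) (total 0); column heights now [0 4 4 5 3], max=5
Drop 5: J rot1 at col 2 lands with bottom-row=4; cleared 0 line(s) (total 0); column heights now [0 4 7 7 3], max=7

Answer: 0 4 7 7 3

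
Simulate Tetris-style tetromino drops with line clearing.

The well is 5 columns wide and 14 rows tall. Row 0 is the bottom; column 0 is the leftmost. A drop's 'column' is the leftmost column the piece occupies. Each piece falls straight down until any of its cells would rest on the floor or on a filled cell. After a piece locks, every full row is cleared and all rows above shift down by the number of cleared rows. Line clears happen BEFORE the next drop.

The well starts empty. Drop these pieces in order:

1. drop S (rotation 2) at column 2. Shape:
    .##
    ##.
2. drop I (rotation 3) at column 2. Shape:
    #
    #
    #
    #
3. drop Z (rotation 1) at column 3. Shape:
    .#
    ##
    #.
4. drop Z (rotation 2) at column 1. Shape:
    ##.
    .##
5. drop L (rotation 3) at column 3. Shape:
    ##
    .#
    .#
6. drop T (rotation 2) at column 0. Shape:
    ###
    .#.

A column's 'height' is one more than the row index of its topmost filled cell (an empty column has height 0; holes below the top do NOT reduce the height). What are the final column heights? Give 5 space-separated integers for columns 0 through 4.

Drop 1: S rot2 at col 2 lands with bottom-row=0; cleared 0 line(s) (total 0); column heights now [0 0 1 2 2], max=2
Drop 2: I rot3 at col 2 lands with bottom-row=1; cleared 0 line(s) (total 0); column heights now [0 0 5 2 2], max=5
Drop 3: Z rot1 at col 3 lands with bottom-row=2; cleared 0 line(s) (total 0); column heights now [0 0 5 4 5], max=5
Drop 4: Z rot2 at col 1 lands with bottom-row=5; cleared 0 line(s) (total 0); column heights now [0 7 7 6 5], max=7
Drop 5: L rot3 at col 3 lands with bottom-row=5; cleared 0 line(s) (total 0); column heights now [0 7 7 8 8], max=8
Drop 6: T rot2 at col 0 lands with bottom-row=7; cleared 0 line(s) (total 0); column heights now [9 9 9 8 8], max=9

Answer: 9 9 9 8 8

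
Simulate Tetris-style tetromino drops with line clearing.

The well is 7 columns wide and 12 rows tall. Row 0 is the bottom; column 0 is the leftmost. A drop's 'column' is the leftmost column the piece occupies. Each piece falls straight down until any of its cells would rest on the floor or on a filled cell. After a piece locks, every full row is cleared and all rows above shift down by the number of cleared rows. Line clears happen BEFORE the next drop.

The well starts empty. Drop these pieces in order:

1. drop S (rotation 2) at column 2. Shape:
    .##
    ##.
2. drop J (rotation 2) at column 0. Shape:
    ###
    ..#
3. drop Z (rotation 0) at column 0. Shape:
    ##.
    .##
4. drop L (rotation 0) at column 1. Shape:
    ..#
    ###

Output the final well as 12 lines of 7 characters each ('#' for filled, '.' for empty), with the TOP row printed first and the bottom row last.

Answer: .......
.......
.......
.......
.......
...#...
.###...
##.....
.##....
###....
..###..
..##...

Derivation:
Drop 1: S rot2 at col 2 lands with bottom-row=0; cleared 0 line(s) (total 0); column heights now [0 0 1 2 2 0 0], max=2
Drop 2: J rot2 at col 0 lands with bottom-row=1; cleared 0 line(s) (total 0); column heights now [3 3 3 2 2 0 0], max=3
Drop 3: Z rot0 at col 0 lands with bottom-row=3; cleared 0 line(s) (total 0); column heights now [5 5 4 2 2 0 0], max=5
Drop 4: L rot0 at col 1 lands with bottom-row=5; cleared 0 line(s) (total 0); column heights now [5 6 6 7 2 0 0], max=7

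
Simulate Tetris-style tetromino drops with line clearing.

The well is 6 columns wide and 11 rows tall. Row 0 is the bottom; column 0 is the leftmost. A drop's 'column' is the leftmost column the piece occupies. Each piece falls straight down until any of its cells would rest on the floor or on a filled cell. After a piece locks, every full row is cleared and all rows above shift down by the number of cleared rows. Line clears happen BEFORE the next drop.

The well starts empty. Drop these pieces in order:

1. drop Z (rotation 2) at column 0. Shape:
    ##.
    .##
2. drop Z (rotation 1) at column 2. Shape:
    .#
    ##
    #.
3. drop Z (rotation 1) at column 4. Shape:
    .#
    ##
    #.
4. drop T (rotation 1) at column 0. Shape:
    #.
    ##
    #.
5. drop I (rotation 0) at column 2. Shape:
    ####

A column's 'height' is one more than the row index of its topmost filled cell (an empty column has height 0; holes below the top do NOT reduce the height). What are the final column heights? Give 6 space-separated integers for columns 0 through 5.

Answer: 5 4 5 5 5 5

Derivation:
Drop 1: Z rot2 at col 0 lands with bottom-row=0; cleared 0 line(s) (total 0); column heights now [2 2 1 0 0 0], max=2
Drop 2: Z rot1 at col 2 lands with bottom-row=1; cleared 0 line(s) (total 0); column heights now [2 2 3 4 0 0], max=4
Drop 3: Z rot1 at col 4 lands with bottom-row=0; cleared 0 line(s) (total 0); column heights now [2 2 3 4 2 3], max=4
Drop 4: T rot1 at col 0 lands with bottom-row=2; cleared 0 line(s) (total 0); column heights now [5 4 3 4 2 3], max=5
Drop 5: I rot0 at col 2 lands with bottom-row=4; cleared 0 line(s) (total 0); column heights now [5 4 5 5 5 5], max=5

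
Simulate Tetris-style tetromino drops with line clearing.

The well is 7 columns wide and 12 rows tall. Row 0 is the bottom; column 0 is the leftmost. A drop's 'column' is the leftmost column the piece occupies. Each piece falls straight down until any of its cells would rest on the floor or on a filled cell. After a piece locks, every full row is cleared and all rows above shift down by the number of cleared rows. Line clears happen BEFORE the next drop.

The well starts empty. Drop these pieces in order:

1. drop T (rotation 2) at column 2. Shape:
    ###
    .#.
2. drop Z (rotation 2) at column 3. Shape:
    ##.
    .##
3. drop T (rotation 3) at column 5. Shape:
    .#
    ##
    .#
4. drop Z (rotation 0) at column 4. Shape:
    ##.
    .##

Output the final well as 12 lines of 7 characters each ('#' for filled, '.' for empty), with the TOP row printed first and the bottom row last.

Answer: .......
.......
.......
.......
.......
....##.
.....##
......#
...####
....###
..###..
...#...

Derivation:
Drop 1: T rot2 at col 2 lands with bottom-row=0; cleared 0 line(s) (total 0); column heights now [0 0 2 2 2 0 0], max=2
Drop 2: Z rot2 at col 3 lands with bottom-row=2; cleared 0 line(s) (total 0); column heights now [0 0 2 4 4 3 0], max=4
Drop 3: T rot3 at col 5 lands with bottom-row=2; cleared 0 line(s) (total 0); column heights now [0 0 2 4 4 4 5], max=5
Drop 4: Z rot0 at col 4 lands with bottom-row=5; cleared 0 line(s) (total 0); column heights now [0 0 2 4 7 7 6], max=7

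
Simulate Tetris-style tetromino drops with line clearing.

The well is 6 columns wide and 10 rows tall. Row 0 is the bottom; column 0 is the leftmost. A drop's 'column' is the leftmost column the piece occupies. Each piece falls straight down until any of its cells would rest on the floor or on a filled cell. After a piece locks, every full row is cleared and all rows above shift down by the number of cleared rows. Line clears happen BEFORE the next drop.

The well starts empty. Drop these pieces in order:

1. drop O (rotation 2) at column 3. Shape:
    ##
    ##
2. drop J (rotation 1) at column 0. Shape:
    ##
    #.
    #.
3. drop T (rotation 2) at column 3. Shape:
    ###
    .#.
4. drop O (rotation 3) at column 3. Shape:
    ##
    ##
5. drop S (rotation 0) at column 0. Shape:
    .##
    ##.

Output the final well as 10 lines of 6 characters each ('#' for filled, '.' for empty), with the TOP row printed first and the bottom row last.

Drop 1: O rot2 at col 3 lands with bottom-row=0; cleared 0 line(s) (total 0); column heights now [0 0 0 2 2 0], max=2
Drop 2: J rot1 at col 0 lands with bottom-row=0; cleared 0 line(s) (total 0); column heights now [3 3 0 2 2 0], max=3
Drop 3: T rot2 at col 3 lands with bottom-row=2; cleared 0 line(s) (total 0); column heights now [3 3 0 4 4 4], max=4
Drop 4: O rot3 at col 3 lands with bottom-row=4; cleared 0 line(s) (total 0); column heights now [3 3 0 6 6 4], max=6
Drop 5: S rot0 at col 0 lands with bottom-row=3; cleared 0 line(s) (total 0); column heights now [4 5 5 6 6 4], max=6

Answer: ......
......
......
......
...##.
.####.
##.###
##..#.
#..##.
#..##.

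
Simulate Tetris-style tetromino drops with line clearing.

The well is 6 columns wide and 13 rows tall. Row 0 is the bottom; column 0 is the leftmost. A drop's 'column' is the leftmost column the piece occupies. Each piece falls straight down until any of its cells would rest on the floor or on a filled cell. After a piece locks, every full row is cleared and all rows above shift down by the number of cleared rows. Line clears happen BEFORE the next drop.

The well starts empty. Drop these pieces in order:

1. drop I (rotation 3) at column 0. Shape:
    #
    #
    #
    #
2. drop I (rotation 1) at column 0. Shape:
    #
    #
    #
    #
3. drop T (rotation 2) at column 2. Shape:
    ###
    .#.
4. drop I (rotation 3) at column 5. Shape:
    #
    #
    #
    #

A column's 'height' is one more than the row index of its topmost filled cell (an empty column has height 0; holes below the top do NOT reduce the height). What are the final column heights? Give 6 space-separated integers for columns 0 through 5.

Drop 1: I rot3 at col 0 lands with bottom-row=0; cleared 0 line(s) (total 0); column heights now [4 0 0 0 0 0], max=4
Drop 2: I rot1 at col 0 lands with bottom-row=4; cleared 0 line(s) (total 0); column heights now [8 0 0 0 0 0], max=8
Drop 3: T rot2 at col 2 lands with bottom-row=0; cleared 0 line(s) (total 0); column heights now [8 0 2 2 2 0], max=8
Drop 4: I rot3 at col 5 lands with bottom-row=0; cleared 0 line(s) (total 0); column heights now [8 0 2 2 2 4], max=8

Answer: 8 0 2 2 2 4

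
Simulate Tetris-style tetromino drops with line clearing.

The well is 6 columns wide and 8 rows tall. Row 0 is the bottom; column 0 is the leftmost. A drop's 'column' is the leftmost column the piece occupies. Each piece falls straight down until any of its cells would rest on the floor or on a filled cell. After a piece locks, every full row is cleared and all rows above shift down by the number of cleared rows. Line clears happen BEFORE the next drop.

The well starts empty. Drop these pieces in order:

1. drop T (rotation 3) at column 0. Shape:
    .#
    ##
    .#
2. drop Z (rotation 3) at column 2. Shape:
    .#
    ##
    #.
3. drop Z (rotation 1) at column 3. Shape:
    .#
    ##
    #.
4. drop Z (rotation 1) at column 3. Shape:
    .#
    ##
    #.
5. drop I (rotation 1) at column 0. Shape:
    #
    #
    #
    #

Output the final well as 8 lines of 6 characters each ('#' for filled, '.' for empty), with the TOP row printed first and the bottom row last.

Answer: ....#.
...##.
#..##.
#..##.
#..#..
##.#..
####..
.##...

Derivation:
Drop 1: T rot3 at col 0 lands with bottom-row=0; cleared 0 line(s) (total 0); column heights now [2 3 0 0 0 0], max=3
Drop 2: Z rot3 at col 2 lands with bottom-row=0; cleared 0 line(s) (total 0); column heights now [2 3 2 3 0 0], max=3
Drop 3: Z rot1 at col 3 lands with bottom-row=3; cleared 0 line(s) (total 0); column heights now [2 3 2 5 6 0], max=6
Drop 4: Z rot1 at col 3 lands with bottom-row=5; cleared 0 line(s) (total 0); column heights now [2 3 2 7 8 0], max=8
Drop 5: I rot1 at col 0 lands with bottom-row=2; cleared 0 line(s) (total 0); column heights now [6 3 2 7 8 0], max=8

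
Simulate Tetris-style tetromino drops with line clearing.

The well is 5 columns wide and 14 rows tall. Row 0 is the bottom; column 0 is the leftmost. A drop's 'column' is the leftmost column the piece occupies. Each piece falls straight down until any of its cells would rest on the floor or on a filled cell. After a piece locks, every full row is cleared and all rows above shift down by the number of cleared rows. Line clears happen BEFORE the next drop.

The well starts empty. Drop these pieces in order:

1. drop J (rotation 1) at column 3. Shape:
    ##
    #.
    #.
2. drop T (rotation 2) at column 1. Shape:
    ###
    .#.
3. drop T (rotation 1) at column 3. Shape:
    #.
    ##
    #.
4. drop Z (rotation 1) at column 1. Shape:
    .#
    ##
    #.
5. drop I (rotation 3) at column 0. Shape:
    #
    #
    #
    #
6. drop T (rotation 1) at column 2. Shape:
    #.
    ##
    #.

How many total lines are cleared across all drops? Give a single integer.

Drop 1: J rot1 at col 3 lands with bottom-row=0; cleared 0 line(s) (total 0); column heights now [0 0 0 3 3], max=3
Drop 2: T rot2 at col 1 lands with bottom-row=2; cleared 0 line(s) (total 0); column heights now [0 4 4 4 3], max=4
Drop 3: T rot1 at col 3 lands with bottom-row=4; cleared 0 line(s) (total 0); column heights now [0 4 4 7 6], max=7
Drop 4: Z rot1 at col 1 lands with bottom-row=4; cleared 0 line(s) (total 0); column heights now [0 6 7 7 6], max=7
Drop 5: I rot3 at col 0 lands with bottom-row=0; cleared 0 line(s) (total 0); column heights now [4 6 7 7 6], max=7
Drop 6: T rot1 at col 2 lands with bottom-row=7; cleared 0 line(s) (total 0); column heights now [4 6 10 9 6], max=10

Answer: 0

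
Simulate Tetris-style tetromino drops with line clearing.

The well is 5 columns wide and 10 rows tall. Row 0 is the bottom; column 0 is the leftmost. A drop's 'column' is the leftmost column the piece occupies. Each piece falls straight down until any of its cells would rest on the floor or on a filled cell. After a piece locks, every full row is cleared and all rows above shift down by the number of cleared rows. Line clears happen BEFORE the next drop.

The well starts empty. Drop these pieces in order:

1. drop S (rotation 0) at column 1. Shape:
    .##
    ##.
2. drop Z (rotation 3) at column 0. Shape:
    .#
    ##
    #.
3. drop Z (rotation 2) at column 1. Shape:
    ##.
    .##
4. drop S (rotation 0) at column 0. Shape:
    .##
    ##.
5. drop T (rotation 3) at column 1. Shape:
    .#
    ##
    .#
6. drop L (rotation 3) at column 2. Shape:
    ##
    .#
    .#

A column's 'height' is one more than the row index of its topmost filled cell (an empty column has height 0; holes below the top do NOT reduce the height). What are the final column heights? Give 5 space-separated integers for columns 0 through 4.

Answer: 5 8 10 10 0

Derivation:
Drop 1: S rot0 at col 1 lands with bottom-row=0; cleared 0 line(s) (total 0); column heights now [0 1 2 2 0], max=2
Drop 2: Z rot3 at col 0 lands with bottom-row=0; cleared 0 line(s) (total 0); column heights now [2 3 2 2 0], max=3
Drop 3: Z rot2 at col 1 lands with bottom-row=2; cleared 0 line(s) (total 0); column heights now [2 4 4 3 0], max=4
Drop 4: S rot0 at col 0 lands with bottom-row=4; cleared 0 line(s) (total 0); column heights now [5 6 6 3 0], max=6
Drop 5: T rot3 at col 1 lands with bottom-row=6; cleared 0 line(s) (total 0); column heights now [5 8 9 3 0], max=9
Drop 6: L rot3 at col 2 lands with bottom-row=7; cleared 0 line(s) (total 0); column heights now [5 8 10 10 0], max=10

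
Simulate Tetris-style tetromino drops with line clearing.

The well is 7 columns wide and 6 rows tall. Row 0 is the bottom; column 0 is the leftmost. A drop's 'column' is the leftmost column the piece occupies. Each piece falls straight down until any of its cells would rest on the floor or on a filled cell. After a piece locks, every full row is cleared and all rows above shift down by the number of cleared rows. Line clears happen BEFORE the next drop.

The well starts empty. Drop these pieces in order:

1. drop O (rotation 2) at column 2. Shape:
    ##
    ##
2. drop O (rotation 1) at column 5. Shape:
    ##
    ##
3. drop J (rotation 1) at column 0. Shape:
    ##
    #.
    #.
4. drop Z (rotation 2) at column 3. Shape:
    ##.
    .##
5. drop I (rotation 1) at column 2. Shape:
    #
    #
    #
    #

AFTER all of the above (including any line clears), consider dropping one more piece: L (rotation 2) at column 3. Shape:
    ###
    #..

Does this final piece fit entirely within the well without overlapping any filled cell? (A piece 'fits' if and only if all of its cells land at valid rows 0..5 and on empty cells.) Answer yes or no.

Drop 1: O rot2 at col 2 lands with bottom-row=0; cleared 0 line(s) (total 0); column heights now [0 0 2 2 0 0 0], max=2
Drop 2: O rot1 at col 5 lands with bottom-row=0; cleared 0 line(s) (total 0); column heights now [0 0 2 2 0 2 2], max=2
Drop 3: J rot1 at col 0 lands with bottom-row=0; cleared 0 line(s) (total 0); column heights now [3 3 2 2 0 2 2], max=3
Drop 4: Z rot2 at col 3 lands with bottom-row=2; cleared 0 line(s) (total 0); column heights now [3 3 2 4 4 3 2], max=4
Drop 5: I rot1 at col 2 lands with bottom-row=2; cleared 0 line(s) (total 0); column heights now [3 3 6 4 4 3 2], max=6
Test piece L rot2 at col 3 (width 3): heights before test = [3 3 6 4 4 3 2]; fits = True

Answer: yes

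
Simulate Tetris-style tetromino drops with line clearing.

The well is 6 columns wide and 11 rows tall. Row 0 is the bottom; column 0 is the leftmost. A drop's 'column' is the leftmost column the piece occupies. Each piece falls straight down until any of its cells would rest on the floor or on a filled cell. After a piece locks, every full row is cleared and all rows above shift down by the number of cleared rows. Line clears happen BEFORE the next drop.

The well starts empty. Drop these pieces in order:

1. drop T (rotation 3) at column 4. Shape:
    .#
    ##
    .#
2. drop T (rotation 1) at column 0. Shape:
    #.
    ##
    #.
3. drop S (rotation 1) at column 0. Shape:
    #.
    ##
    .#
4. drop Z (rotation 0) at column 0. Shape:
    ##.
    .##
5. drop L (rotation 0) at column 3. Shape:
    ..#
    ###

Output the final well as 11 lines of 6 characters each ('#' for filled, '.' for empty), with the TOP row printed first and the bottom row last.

Answer: ......
......
......
......
......
##....
###..#
##.###
##...#
##..##
#....#

Derivation:
Drop 1: T rot3 at col 4 lands with bottom-row=0; cleared 0 line(s) (total 0); column heights now [0 0 0 0 2 3], max=3
Drop 2: T rot1 at col 0 lands with bottom-row=0; cleared 0 line(s) (total 0); column heights now [3 2 0 0 2 3], max=3
Drop 3: S rot1 at col 0 lands with bottom-row=2; cleared 0 line(s) (total 0); column heights now [5 4 0 0 2 3], max=5
Drop 4: Z rot0 at col 0 lands with bottom-row=4; cleared 0 line(s) (total 0); column heights now [6 6 5 0 2 3], max=6
Drop 5: L rot0 at col 3 lands with bottom-row=3; cleared 0 line(s) (total 0); column heights now [6 6 5 4 4 5], max=6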